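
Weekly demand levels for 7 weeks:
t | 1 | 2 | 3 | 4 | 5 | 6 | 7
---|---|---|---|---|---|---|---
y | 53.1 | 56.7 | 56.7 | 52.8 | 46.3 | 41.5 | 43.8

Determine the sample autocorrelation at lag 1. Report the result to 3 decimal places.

0.681

Mean ȳ = (53.1 + 56.7 + 56.7 + 52.8 + 46.3 + 41.5 + 43.8)/7 = 50.1286
Σ(y_t−ȳ)(y_{t+1}−ȳ) = (19.5265) + (43.1837) + (17.5551) + (-10.2278) + (33.0351) + (54.6065) = 157.6792
Denominator Σ(y_t−ȳ)² = 231.4943
r_1 = 157.6792 / 231.4943 = 0.681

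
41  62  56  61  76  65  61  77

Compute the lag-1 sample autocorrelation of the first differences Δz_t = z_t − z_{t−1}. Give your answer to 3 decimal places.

First differences Δz: 21, -6, 5, 15, -11, -4, 16
Mean of differences = 5.1429
Numerator Σ(Δz_t−Δz̄)(Δz_{t+1}−Δz̄) = -287.3061
Denominator Σ(Δz_t−Δz̄)² = 934.8571
r_1(Δz) = -287.3061 / 934.8571 = -0.307

-0.307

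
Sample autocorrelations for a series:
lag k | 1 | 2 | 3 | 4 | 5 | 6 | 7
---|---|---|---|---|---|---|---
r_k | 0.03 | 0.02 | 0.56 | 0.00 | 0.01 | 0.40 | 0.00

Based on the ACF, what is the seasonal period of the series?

3

The largest autocorrelation is r_3 = 0.56, with a weaker echo at lag 6 (0.40); the remaining lags stay at or below 0.03.
The dominant spike at lag 3 indicates a seasonal period of 3.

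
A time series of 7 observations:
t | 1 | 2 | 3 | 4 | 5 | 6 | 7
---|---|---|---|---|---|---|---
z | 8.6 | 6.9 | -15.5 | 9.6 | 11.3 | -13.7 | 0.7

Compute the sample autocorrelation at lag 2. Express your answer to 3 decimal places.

-0.492

Mean z̄ = (8.6 + 6.9 − 15.5 + 9.6 + 11.3 − 13.7 + 0.7)/7 = 1.1286
Deviations from mean: 7.4714, 5.7714, -16.6286, 8.4714, 10.1714, -14.8286, -0.4286
Σ(z_t−z̄)(z_{t+2}−z̄) = (-124.2392) + (48.8922) + (-169.1363) + (-125.6192) + (-4.3592) = -374.4616
Denominator Σ(z_t−z̄)² = 760.9343
r_2 = -374.4616 / 760.9343 = -0.492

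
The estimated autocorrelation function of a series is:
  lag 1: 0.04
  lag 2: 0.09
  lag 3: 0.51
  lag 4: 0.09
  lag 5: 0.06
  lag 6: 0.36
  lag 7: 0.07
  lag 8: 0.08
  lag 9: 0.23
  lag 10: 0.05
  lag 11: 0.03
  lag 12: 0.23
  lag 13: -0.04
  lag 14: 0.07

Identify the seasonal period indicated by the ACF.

3

The largest autocorrelation is r_3 = 0.51, with weaker echoes at lags 6 (0.36), 9 (0.23) and 12 (0.23); the remaining lags stay at or below 0.09.
The dominant spike at lag 3 indicates a seasonal period of 3.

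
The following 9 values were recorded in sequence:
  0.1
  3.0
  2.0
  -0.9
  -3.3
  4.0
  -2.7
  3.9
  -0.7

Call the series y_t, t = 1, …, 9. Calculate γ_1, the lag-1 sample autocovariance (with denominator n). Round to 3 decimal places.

Mean ȳ = (0.1 + 3.0 + 2.0 − 0.9 − 3.3 + 4.0 − 2.7 + 3.9 − 0.7)/9 = 0.6000
Σ_{t=1}^{8}(y_t−ȳ)(y_{t+1}−ȳ) = -33.7500
γ_1 = -33.7500 / 9 = -3.750

-3.750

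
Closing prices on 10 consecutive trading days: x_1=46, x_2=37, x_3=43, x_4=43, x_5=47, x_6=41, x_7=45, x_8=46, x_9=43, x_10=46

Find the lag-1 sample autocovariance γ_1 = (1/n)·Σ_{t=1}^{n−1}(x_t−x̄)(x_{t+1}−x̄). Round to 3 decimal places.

Mean x̄ = (46 + 37 + 43 + 43 + 47 + 41 + 45 + 46 + 43 + 46)/10 = 43.7000
Σ_{t=1}^{9}(x_t−x̄)(x_{t+1}−x̄) = -25.1900
γ_1 = -25.1900 / 10 = -2.519

-2.519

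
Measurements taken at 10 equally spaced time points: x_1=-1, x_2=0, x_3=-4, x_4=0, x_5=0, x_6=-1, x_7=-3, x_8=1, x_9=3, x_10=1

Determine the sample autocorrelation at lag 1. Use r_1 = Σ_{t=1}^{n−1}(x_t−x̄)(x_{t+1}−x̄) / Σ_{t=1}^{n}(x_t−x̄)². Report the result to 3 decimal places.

Mean x̄ = (-1 + 0 − 4 + 0 + 0 − 1 − 3 + 1 + 3 + 1)/10 = -0.4000
Numerator Σ_{t=1}^{9}(x_t−x̄)(x_{t+1}−x̄) = 4.2400
Denominator Σ(x_t−x̄)² = 36.4000
r_1 = 4.2400 / 36.4000 = 0.116

0.116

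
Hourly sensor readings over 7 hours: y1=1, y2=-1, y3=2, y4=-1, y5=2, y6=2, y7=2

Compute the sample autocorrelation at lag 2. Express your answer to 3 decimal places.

0.333

Mean ȳ = (1 − 1 + 2 − 1 + 2 + 2 + 2)/7 = 1.0000
Σ(y_t−ȳ)(y_{t+2}−ȳ) = (0.0000) + (4.0000) + (1.0000) + (-2.0000) + (1.0000) = 4.0000
Denominator Σ(y_t−ȳ)² = 12.0000
r_2 = 4.0000 / 12.0000 = 0.333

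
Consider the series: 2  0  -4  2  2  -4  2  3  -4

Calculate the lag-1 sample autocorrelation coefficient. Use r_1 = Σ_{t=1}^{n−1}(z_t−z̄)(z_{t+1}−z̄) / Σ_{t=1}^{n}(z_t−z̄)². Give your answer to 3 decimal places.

-0.355

Mean z̄ = (2 + 0 − 4 + 2 + 2 − 4 + 2 + 3 − 4)/9 = -0.1111
Numerator Σ_{t=1}^{8}(z_t−z̄)(z_{t+1}−z̄) = -25.9012
Denominator Σ(z_t−z̄)² = 72.8889
r_1 = -25.9012 / 72.8889 = -0.355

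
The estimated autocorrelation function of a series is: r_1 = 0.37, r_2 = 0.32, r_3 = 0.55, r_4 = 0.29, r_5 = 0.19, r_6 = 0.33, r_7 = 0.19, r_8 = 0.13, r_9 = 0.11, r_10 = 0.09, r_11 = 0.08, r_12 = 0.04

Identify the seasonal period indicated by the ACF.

The largest autocorrelation is r_3 = 0.55; the remaining lags stay at or below 0.37. The elevated value at lag 1 (0.37), dropping to 0.32 at lag 2, reflects decaying short-term dependence rather than seasonality.
The dominant spike at lag 3 indicates a seasonal period of 3.

3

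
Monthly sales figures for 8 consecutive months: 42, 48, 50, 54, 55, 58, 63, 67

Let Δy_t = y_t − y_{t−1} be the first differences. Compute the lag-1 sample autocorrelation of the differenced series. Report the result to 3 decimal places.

First differences Δy: 6, 2, 4, 1, 3, 5, 4
Mean of differences = 3.5714
Numerator Σ(Δy_t−Δȳ)(Δy_{t+1}−Δȳ) = -4.3265
Denominator Σ(Δy_t−Δȳ)² = 17.7143
r_1(Δy) = -4.3265 / 17.7143 = -0.244

-0.244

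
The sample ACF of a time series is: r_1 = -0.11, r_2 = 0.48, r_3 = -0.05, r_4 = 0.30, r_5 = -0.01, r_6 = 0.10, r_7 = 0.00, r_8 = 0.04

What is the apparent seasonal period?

2

The largest autocorrelation is r_2 = 0.48, with a weaker echo at lag 4 (0.30); the remaining lags stay at or below 0.10.
The dominant spike at lag 2 indicates a seasonal period of 2.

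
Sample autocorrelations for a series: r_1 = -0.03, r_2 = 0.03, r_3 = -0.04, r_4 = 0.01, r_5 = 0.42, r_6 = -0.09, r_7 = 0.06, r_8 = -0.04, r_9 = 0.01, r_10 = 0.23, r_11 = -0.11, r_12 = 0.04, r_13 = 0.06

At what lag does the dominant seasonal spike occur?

5

The largest autocorrelation is r_5 = 0.42, with a weaker echo at lag 10 (0.23); the remaining lags stay at or below 0.06.
The dominant spike at lag 5 indicates a seasonal period of 5.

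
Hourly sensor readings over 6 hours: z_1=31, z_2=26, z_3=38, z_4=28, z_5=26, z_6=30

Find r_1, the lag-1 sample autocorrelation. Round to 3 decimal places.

-0.440

Mean z̄ = (31 + 26 + 38 + 28 + 26 + 30)/6 = 29.8333
Deviations from mean: 1.1667, -3.8333, 8.1667, -1.8333, -3.8333, 0.1667
Σ(z_t−z̄)(z_{t+1}−z̄) = (-4.4722) + (-31.3056) + (-14.9722) + (7.0278) + (-0.6389) = -44.3611
Denominator Σ(z_t−z̄)² = 100.8333
r_1 = -44.3611 / 100.8333 = -0.440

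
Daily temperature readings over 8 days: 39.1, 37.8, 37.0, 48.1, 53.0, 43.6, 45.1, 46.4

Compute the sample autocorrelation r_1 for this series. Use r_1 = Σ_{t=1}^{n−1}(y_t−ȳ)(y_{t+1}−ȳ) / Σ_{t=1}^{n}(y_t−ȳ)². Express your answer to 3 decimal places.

0.374

Mean ȳ = (39.1 + 37.8 + 37.0 + 48.1 + 53.0 + 43.6 + 45.1 + 46.4)/8 = 43.7625
Deviations from mean: -4.6625, -5.9625, -6.7625, 4.3375, 9.2375, -0.1625, 1.3375, 2.6375
Numerator Σ_{t=1}^{7}(y_t−ȳ)(y_{t+1}−ȳ) = 80.6661
Denominator Σ(y_t−ȳ)² = 215.9388
r_1 = 80.6661 / 215.9388 = 0.374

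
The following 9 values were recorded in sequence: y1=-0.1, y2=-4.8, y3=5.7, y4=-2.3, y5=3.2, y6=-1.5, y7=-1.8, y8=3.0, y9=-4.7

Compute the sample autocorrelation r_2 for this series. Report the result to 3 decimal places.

Mean ȳ = (-0.1 − 4.8 + 5.7 − 2.3 + 3.2 − 1.5 − 1.8 + 3.0 − 4.7)/9 = -0.3667
Numerator Σ_{t=1}^{7}(y_t−ȳ)(y_{t+2}−ȳ) = 31.3011
Denominator Σ(y_t−ȳ)² = 106.4400
r_2 = 31.3011 / 106.4400 = 0.294

0.294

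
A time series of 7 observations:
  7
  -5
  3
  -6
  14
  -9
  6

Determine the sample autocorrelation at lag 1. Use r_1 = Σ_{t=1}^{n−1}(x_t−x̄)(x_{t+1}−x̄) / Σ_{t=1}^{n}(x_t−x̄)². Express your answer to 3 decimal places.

Mean x̄ = (7 − 5 + 3 − 6 + 14 − 9 + 6)/7 = 1.4286
Deviations from mean: 5.5714, -6.4286, 1.5714, -7.4286, 12.5714, -10.4286, 4.5714
Numerator Σ_{t=1}^{6}(x_t−x̄)(x_{t+1}−x̄) = -329.7551
Denominator Σ(x_t−x̄)² = 417.7143
r_1 = -329.7551 / 417.7143 = -0.789

-0.789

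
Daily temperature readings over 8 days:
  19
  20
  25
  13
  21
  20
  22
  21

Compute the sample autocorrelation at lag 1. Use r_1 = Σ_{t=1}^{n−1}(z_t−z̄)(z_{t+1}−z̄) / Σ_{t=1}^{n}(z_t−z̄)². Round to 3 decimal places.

-0.496

Mean z̄ = (19 + 20 + 25 + 13 + 21 + 20 + 22 + 21)/8 = 20.1250
Deviations from mean: -1.1250, -0.1250, 4.8750, -7.1250, 0.8750, -0.1250, 1.8750, 0.8750
Numerator Σ_{t=1}^{7}(z_t−z̄)(z_{t+1}−z̄) = -40.1406
Denominator Σ(z_t−z̄)² = 80.8750
r_1 = -40.1406 / 80.8750 = -0.496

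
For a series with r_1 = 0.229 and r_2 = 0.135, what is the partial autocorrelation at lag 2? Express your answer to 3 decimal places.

φ_{22} = (r_2 − r_1²) / (1 − r_1²)
r_1² = (0.229)² = 0.052441
Numerator = 0.135 − 0.0524 = 0.0826; denominator = 1 − 0.0524 = 0.9476
φ_{22} = 0.0826 / 0.9476 = 0.087

0.087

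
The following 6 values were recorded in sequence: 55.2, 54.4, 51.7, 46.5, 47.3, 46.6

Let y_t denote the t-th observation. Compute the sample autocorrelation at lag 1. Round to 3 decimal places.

Mean ȳ = (55.2 + 54.4 + 51.7 + 46.5 + 47.3 + 46.6)/6 = 50.2833
Deviations from mean: 4.9167, 4.1167, 1.4167, -3.7833, -2.9833, -3.6833
Σ(y_t−ȳ)(y_{t+1}−ȳ) = (20.2403) + (5.8319) + (-5.3597) + (11.2869) + (10.9886) = 42.9881
Denominator Σ(y_t−ȳ)² = 79.9083
r_1 = 42.9881 / 79.9083 = 0.538

0.538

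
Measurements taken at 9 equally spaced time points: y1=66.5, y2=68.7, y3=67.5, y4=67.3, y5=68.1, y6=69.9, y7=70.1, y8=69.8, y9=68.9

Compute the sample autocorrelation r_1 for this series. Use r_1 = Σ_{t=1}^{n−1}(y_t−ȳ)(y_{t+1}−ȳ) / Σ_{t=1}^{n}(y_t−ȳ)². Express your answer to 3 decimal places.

Mean ȳ = (66.5 + 68.7 + 67.5 + 67.3 + 68.1 + 69.9 + 70.1 + 69.8 + 68.9)/9 = 68.5333
Numerator Σ_{t=1}^{8}(y_t−ȳ)(y_{t+1}−ȳ) = 5.2956
Denominator Σ(y_t−ȳ)² = 13.0000
r_1 = 5.2956 / 13.0000 = 0.407

0.407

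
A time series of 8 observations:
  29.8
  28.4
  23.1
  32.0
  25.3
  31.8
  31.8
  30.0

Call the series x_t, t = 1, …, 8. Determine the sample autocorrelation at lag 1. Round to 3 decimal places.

Mean x̄ = (29.8 + 28.4 + 23.1 + 32.0 + 25.3 + 31.8 + 31.8 + 30.0)/8 = 29.0250
Deviations from mean: 0.7750, -0.6250, -5.9250, 2.9750, -3.7250, 2.7750, 2.7750, 0.9750
Σ(x_t−x̄)(x_{t+1}−x̄) = (-0.4844) + (3.7031) + (-17.6269) + (-11.0819) + (-10.3369) + (7.7006) + (2.7056) = -25.4206
Denominator Σ(x_t−x̄)² = 75.1750
r_1 = -25.4206 / 75.1750 = -0.338

-0.338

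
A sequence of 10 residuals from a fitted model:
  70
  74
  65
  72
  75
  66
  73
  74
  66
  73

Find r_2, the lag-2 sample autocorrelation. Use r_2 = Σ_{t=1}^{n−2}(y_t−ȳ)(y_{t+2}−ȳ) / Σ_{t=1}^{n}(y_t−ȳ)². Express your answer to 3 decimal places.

-0.241

Mean ȳ = (70 + 74 + 65 + 72 + 75 + 66 + 73 + 74 + 66 + 73)/10 = 70.8000
Numerator Σ_{t=1}^{8}(y_t−ȳ)(y_{t+2}−ȳ) = -31.2800
Denominator Σ(y_t−ȳ)² = 129.6000
r_2 = -31.2800 / 129.6000 = -0.241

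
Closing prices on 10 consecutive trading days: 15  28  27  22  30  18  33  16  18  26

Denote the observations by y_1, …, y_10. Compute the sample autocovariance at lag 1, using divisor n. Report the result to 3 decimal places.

-16.849

Mean ȳ = (15 + 28 + 27 + 22 + 30 + 18 + 33 + 16 + 18 + 26)/10 = 23.3000
Σ_{t=1}^{9}(y_t−ȳ)(y_{t+1}−ȳ) = -168.4900
γ_1 = -168.4900 / 10 = -16.849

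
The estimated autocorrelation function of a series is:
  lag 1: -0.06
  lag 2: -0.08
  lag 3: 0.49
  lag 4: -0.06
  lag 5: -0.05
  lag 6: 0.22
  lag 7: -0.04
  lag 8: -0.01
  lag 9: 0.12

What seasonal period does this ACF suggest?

3

The largest autocorrelation is r_3 = 0.49, with a weaker echo at lag 6 (0.22); the remaining lags stay at or below 0.12.
The dominant spike at lag 3 indicates a seasonal period of 3.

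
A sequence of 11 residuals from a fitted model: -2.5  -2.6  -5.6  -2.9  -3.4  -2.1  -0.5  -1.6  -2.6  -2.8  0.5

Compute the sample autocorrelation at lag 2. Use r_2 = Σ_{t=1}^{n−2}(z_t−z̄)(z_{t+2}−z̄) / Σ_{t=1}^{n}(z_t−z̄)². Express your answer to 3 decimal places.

0.024

Mean z̄ = (-2.5 − 2.6 − 5.6 − 2.9 − 3.4 − 2.1 − 0.5 − 1.6 − 2.6 − 2.8 + 0.5)/11 = -2.3727
Numerator Σ_{t=1}^{9}(z_t−z̄)(z_{t+2}−z̄) = 0.5803
Denominator Σ(z_t−z̄)² = 24.4818
r_2 = 0.5803 / 24.4818 = 0.024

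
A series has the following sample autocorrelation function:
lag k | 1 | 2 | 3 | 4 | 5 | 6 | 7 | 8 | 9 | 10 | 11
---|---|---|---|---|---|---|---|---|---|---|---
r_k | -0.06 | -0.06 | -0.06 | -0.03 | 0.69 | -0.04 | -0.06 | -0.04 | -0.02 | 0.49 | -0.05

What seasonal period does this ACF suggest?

The largest autocorrelation is r_5 = 0.69, with a weaker echo at lag 10 (0.49); the remaining lags stay at or below -0.02.
The dominant spike at lag 5 indicates a seasonal period of 5.

5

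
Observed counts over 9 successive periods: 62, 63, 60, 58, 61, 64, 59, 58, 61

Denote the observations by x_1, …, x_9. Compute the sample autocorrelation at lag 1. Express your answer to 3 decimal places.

0.043

Mean x̄ = (62 + 63 + 60 + 58 + 61 + 64 + 59 + 58 + 61)/9 = 60.6667
Numerator Σ_{t=1}^{8}(x_t−x̄)(x_{t+1}−x̄) = 1.5556
Denominator Σ(x_t−x̄)² = 36.0000
r_1 = 1.5556 / 36.0000 = 0.043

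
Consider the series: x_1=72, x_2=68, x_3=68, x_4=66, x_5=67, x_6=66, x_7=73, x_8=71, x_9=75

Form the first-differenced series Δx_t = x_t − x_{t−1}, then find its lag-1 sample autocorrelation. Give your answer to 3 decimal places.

First differences Δx: -4, 0, -2, 1, -1, 7, -2, 4
Mean of differences = 0.3750
Numerator Σ(Δx_t−Δx̄)(Δx_{t+1}−Δx̄) = -33.2656
Denominator Σ(Δx_t−Δx̄)² = 89.8750
r_1(Δx) = -33.2656 / 89.8750 = -0.370

-0.370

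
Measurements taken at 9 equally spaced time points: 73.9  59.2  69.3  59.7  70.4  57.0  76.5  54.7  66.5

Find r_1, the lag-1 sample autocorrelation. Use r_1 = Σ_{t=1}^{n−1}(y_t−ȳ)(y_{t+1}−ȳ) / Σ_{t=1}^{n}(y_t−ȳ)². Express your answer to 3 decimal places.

Mean ȳ = (73.9 + 59.2 + 69.3 + 59.7 + 70.4 + 57.0 + 76.5 + 54.7 + 66.5)/9 = 65.2444
Numerator Σ_{t=1}^{8}(y_t−ȳ)(y_{t+1}−ȳ) = -395.1253
Denominator Σ(y_t−ȳ)² = 492.6422
r_1 = -395.1253 / 492.6422 = -0.802

-0.802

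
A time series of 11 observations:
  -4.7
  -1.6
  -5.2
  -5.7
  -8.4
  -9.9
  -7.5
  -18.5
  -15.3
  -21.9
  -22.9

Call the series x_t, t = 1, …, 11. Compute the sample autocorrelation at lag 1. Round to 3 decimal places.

Mean x̄ = (-4.7 − 1.6 − 5.2 − 5.7 − 8.4 − 9.9 − 7.5 − 18.5 − 15.3 − 21.9 − 22.9)/11 = -11.0545
Numerator Σ_{t=1}^{10}(x_t−x̄)(x_{t+1}−x̄) = 347.8198
Denominator Σ(x_t−x̄)² = 545.1273
r_1 = 347.8198 / 545.1273 = 0.638

0.638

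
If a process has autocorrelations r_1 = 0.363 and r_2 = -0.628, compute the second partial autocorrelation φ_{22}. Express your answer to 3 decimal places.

-0.875

φ_{22} = (r_2 − r_1²) / (1 − r_1²)
r_1² = (0.363)² = 0.131769
Numerator = -0.628 − 0.1318 = -0.7598; denominator = 1 − 0.1318 = 0.8682
φ_{22} = -0.7598 / 0.8682 = -0.875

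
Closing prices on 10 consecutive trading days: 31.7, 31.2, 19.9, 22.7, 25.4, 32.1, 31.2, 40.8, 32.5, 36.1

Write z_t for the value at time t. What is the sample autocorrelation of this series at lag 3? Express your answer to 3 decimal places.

Mean z̄ = (31.7 + 31.2 + 19.9 + 22.7 + 25.4 + 32.1 + 31.2 + 40.8 + 32.5 + 36.1)/10 = 30.3600
Σ(z_t−z̄)(z_{t+3}−z̄) = (-10.2644) + (-4.1664) + (-18.2004) + (-6.4344) + (-51.7824) + (3.7236) + (4.8216) = -82.3028
Denominator Σ(z_t−z̄)² = 345.4440
r_3 = -82.3028 / 345.4440 = -0.238

-0.238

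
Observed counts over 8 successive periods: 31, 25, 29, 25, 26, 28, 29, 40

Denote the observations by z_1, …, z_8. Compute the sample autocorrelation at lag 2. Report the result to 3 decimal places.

Mean z̄ = (31 + 25 + 29 + 25 + 26 + 28 + 29 + 40)/8 = 29.1250
Σ(z_t−z̄)(z_{t+2}−z̄) = (-0.2344) + (17.0156) + (0.3906) + (4.6406) + (0.3906) + (-12.2344) = 9.9688
Denominator Σ(z_t−z̄)² = 166.8750
r_2 = 9.9688 / 166.8750 = 0.060

0.060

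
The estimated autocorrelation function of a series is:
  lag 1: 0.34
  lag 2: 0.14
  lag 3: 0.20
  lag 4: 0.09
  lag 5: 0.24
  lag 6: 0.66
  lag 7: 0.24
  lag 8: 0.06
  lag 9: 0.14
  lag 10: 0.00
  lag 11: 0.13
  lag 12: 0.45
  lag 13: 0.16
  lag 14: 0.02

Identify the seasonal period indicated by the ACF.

The largest autocorrelation is r_6 = 0.66, with a weaker echo at lag 12 (0.45); the remaining lags stay at or below 0.34. The elevated value at lag 1 (0.34), dropping to 0.14 at lag 2, reflects decaying short-term dependence rather than seasonality.
The dominant spike at lag 6 indicates a seasonal period of 6.

6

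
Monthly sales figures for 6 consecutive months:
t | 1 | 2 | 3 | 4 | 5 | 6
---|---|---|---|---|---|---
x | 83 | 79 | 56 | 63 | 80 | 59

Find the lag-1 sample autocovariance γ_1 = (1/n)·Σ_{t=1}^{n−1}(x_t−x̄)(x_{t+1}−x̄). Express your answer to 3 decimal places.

-15.167

Mean x̄ = (83 + 79 + 56 + 63 + 80 + 59)/6 = 70.0000
Deviations: 13.0000, 9.0000, -14.0000, -7.0000, 10.0000, -11.0000
Σ_{t=1}^{5}(x_t−x̄)(x_{t+1}−x̄) = -91.0000
γ_1 = -91.0000 / 6 = -15.167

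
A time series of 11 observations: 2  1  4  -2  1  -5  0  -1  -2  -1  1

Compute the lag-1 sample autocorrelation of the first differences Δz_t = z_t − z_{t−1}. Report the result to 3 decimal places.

First differences Δz: -1, 3, -6, 3, -6, 5, -1, -1, 1, 2
Mean of differences = -0.1000
Numerator Σ(Δz_t−Δz̄)(Δz_{t+1}−Δz̄) = -90.2100
Denominator Σ(Δz_t−Δz̄)² = 122.9000
r_1(Δz) = -90.2100 / 122.9000 = -0.734

-0.734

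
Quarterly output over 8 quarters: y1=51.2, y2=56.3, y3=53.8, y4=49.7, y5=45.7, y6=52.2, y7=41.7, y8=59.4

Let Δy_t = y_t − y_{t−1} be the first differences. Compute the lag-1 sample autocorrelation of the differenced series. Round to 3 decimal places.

First differences Δy: 5.1, -2.5, -4.1, -4.0, 6.5, -10.5, 17.7
Mean of differences = 1.1714
Numerator Σ(Δy_t−Δȳ)(Δy_{t+1}−Δȳ) = -250.4694
Denominator Σ(Δy_t−Δȳ)² = 521.2543
r_1(Δy) = -250.4694 / 521.2543 = -0.481

-0.481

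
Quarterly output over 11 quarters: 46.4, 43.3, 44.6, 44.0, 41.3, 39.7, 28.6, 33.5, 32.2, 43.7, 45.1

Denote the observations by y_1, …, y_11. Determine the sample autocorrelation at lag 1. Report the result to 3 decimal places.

Mean ȳ = (46.4 + 43.3 + 44.6 + 44.0 + 41.3 + 39.7 + 28.6 + 33.5 + 32.2 + 43.7 + 45.1)/11 = 40.2182
Numerator Σ_{t=1}^{10}(y_t−ȳ)(y_{t+1}−ȳ) = 179.6779
Denominator Σ(y_t−ȳ)² = 363.0164
r_1 = 179.6779 / 363.0164 = 0.495

0.495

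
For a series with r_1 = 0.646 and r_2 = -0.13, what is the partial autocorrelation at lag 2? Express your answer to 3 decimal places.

-0.939

φ_{22} = (r_2 − r_1²) / (1 − r_1²)
r_1² = (0.646)² = 0.417316
Numerator = -0.13 − 0.4173 = -0.5473; denominator = 1 − 0.4173 = 0.5827
φ_{22} = -0.5473 / 0.5827 = -0.939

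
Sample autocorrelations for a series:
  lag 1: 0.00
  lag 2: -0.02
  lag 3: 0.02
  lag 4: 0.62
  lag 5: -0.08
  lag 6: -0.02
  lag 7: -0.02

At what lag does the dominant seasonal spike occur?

The largest autocorrelation is r_4 = 0.62; the remaining lags stay at or below 0.02.
The dominant spike at lag 4 indicates a seasonal period of 4.

4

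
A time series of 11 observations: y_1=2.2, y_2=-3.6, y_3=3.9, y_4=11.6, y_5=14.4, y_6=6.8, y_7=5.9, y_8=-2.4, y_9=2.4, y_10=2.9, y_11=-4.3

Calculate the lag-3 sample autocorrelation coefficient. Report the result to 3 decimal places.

Mean ȳ = (2.2 − 3.6 + 3.9 + 11.6 + 14.4 + 6.8 + 5.9 − 2.4 + 2.4 + 2.9 − 4.3)/11 = 3.6182
Numerator Σ_{t=1}^{8}(y_t−ȳ)(y_{t+3}−ȳ) = -92.7837
Denominator Σ(y_t−ȳ)² = 350.3964
r_3 = -92.7837 / 350.3964 = -0.265

-0.265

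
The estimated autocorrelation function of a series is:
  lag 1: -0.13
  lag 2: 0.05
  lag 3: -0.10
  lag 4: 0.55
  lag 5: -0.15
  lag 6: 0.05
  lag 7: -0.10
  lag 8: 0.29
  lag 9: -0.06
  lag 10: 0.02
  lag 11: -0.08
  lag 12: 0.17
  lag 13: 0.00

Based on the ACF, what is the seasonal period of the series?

The largest autocorrelation is r_4 = 0.55, with weaker echoes at lags 8 (0.29) and 12 (0.17); the remaining lags stay at or below 0.05.
The dominant spike at lag 4 indicates a seasonal period of 4.

4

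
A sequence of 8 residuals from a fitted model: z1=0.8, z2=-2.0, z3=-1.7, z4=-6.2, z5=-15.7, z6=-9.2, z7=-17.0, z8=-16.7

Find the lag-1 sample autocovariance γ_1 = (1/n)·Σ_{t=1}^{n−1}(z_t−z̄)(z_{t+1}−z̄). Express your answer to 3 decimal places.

23.056

Mean z̄ = (0.8 − 2.0 − 1.7 − 6.2 − 15.7 − 9.2 − 17.0 − 16.7)/8 = -8.4625
Deviations: 9.2625, 6.4625, 6.7625, 2.2625, -7.2375, -0.7375, -8.5375, -8.2375
Σ_{t=1}^{7}(z_t−z̄)(z_{t+1}−z̄) = 184.4486
γ_1 = 184.4486 / 8 = 23.056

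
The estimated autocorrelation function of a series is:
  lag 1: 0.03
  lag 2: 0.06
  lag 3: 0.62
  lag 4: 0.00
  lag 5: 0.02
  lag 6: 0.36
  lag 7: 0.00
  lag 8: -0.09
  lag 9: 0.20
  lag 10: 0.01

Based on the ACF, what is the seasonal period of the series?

The largest autocorrelation is r_3 = 0.62, with weaker echoes at lags 6 (0.36) and 9 (0.20); the remaining lags stay at or below 0.06.
The dominant spike at lag 3 indicates a seasonal period of 3.

3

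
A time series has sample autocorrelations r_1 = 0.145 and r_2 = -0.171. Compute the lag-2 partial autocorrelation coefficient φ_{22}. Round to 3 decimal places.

φ_{22} = (r_2 − r_1²) / (1 − r_1²)
r_1² = (0.145)² = 0.021025
Numerator = -0.171 − 0.0210 = -0.1920; denominator = 1 − 0.0210 = 0.9790
φ_{22} = -0.1920 / 0.9790 = -0.196

-0.196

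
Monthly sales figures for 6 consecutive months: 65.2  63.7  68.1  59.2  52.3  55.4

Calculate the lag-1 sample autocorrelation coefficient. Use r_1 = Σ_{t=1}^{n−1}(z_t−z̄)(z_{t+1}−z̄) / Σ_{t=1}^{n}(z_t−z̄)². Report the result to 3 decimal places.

Mean z̄ = (65.2 + 63.7 + 68.1 + 59.2 + 52.3 + 55.4)/6 = 60.6500
Deviations from mean: 4.5500, 3.0500, 7.4500, -1.4500, -8.3500, -5.2500
Σ(z_t−z̄)(z_{t+1}−z̄) = (13.8775) + (22.7225) + (-10.8025) + (12.1075) + (43.8375) = 81.7425
Denominator Σ(z_t−z̄)² = 184.8950
r_1 = 81.7425 / 184.8950 = 0.442

0.442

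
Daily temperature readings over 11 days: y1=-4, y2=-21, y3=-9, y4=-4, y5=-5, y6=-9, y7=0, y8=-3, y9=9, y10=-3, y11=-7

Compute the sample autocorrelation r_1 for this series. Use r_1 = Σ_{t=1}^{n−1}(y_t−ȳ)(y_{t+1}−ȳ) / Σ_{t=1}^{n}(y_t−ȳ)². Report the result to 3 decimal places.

0.164

Mean ȳ = (-4 − 21 − 9 − 4 − 5 − 9 + 0 − 3 + 9 − 3 − 7)/11 = -5.0909
Numerator Σ_{t=1}^{10}(y_t−ȳ)(y_{t+1}−ȳ) = 85.9917
Denominator Σ(y_t−ȳ)² = 522.9091
r_1 = 85.9917 / 522.9091 = 0.164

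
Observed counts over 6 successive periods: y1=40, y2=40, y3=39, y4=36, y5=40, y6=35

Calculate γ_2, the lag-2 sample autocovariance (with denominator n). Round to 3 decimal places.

1.019

Mean ȳ = (40 + 40 + 39 + 36 + 40 + 35)/6 = 38.3333
Σ_{t=1}^{4}(y_t−ȳ)(y_{t+2}−ȳ) = 6.1111
γ_2 = 6.1111 / 6 = 1.019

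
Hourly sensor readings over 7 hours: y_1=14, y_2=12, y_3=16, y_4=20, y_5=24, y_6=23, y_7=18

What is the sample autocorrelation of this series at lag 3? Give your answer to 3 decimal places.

Mean ȳ = (14 + 12 + 16 + 20 + 24 + 23 + 18)/7 = 18.1429
Deviations from mean: -4.1429, -6.1429, -2.1429, 1.8571, 5.8571, 4.8571, -0.1429
Numerator Σ_{t=1}^{4}(y_t−ȳ)(y_{t+3}−ȳ) = -54.3469
Denominator Σ(y_t−ȳ)² = 120.8571
r_3 = -54.3469 / 120.8571 = -0.450

-0.450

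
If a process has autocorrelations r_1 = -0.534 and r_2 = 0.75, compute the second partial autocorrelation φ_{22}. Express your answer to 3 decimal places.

0.650

φ_{22} = (r_2 − r_1²) / (1 − r_1²)
r_1² = (-0.534)² = 0.285156
Numerator = 0.75 − 0.2852 = 0.4648; denominator = 1 − 0.2852 = 0.7148
φ_{22} = 0.4648 / 0.7148 = 0.650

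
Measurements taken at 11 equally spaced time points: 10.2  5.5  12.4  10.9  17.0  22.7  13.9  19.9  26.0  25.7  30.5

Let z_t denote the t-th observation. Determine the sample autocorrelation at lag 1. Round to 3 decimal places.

Mean z̄ = (10.2 + 5.5 + 12.4 + 10.9 + 17.0 + 22.7 + 13.9 + 19.9 + 26.0 + 25.7 + 30.5)/11 = 17.7000
Numerator Σ_{t=1}^{10}(z_t−z̄)(z_{t+1}−z̄) = 353.1600
Denominator Σ(z_t−z̄)² = 620.9200
r_1 = 353.1600 / 620.9200 = 0.569

0.569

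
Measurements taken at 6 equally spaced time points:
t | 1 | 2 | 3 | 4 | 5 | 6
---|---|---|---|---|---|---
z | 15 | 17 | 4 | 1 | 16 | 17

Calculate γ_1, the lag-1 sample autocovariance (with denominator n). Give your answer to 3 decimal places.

5.926

Mean z̄ = (15 + 17 + 4 + 1 + 16 + 17)/6 = 11.6667
Deviations: 3.3333, 5.3333, -7.6667, -10.6667, 4.3333, 5.3333
Σ_{t=1}^{5}(z_t−z̄)(z_{t+1}−z̄) = 35.5556
γ_1 = 35.5556 / 6 = 5.926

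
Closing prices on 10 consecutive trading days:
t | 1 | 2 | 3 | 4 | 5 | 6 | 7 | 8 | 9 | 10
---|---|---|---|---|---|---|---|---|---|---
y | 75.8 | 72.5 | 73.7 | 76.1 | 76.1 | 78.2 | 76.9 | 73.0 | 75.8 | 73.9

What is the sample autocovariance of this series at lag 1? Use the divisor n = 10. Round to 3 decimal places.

Mean ȳ = (75.8 + 72.5 + 73.7 + 76.1 + 76.1 + 78.2 + 76.9 + 73.0 + 75.8 + 73.9)/10 = 75.2000
Σ_{t=1}^{9}(y_t−ȳ)(y_{t+1}−ȳ) = 3.8500
γ_1 = 3.8500 / 10 = 0.385

0.385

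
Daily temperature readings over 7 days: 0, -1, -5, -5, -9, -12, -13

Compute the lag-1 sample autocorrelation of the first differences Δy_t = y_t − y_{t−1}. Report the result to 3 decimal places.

First differences Δy: -1, -4, 0, -4, -3, -1
Mean of differences = -2.1667
Numerator Σ(Δy_t−Δȳ)(Δy_{t+1}−Δȳ) = -9.5278
Denominator Σ(Δy_t−Δȳ)² = 14.8333
r_1(Δy) = -9.5278 / 14.8333 = -0.642

-0.642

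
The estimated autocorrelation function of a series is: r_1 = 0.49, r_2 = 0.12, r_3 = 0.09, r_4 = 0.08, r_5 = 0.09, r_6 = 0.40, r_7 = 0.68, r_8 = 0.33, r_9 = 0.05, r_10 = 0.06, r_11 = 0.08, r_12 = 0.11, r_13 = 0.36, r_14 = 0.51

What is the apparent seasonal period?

7

The largest autocorrelation is r_7 = 0.68, with a weaker echo at lag 14 (0.51); the remaining lags stay at or below 0.49. The elevated value at lag 1 (0.49), dropping to 0.12 at lag 2, reflects decaying short-term dependence rather than seasonality.
The dominant spike at lag 7 indicates a seasonal period of 7.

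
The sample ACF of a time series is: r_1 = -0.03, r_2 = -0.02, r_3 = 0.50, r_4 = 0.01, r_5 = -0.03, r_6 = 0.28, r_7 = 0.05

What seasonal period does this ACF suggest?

3

The largest autocorrelation is r_3 = 0.50, with a weaker echo at lag 6 (0.28); the remaining lags stay at or below 0.05.
The dominant spike at lag 3 indicates a seasonal period of 3.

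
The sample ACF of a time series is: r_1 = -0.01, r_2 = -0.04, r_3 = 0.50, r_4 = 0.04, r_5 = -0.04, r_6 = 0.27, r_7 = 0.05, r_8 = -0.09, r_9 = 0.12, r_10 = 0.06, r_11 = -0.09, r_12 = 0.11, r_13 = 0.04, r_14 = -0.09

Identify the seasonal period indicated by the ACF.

3

The largest autocorrelation is r_3 = 0.50, with a weaker echo at lag 6 (0.27); the remaining lags stay at or below 0.12.
The dominant spike at lag 3 indicates a seasonal period of 3.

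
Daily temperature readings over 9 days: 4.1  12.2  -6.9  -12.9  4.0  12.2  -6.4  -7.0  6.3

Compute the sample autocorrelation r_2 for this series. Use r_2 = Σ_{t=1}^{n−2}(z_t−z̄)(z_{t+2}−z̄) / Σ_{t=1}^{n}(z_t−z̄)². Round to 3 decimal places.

-0.770

Mean z̄ = (4.1 + 12.2 − 6.9 − 12.9 + 4.0 + 12.2 − 6.4 − 7.0 + 6.3)/9 = 0.6222
Σ(z_t−z̄)(z_{t+2}−z̄) = (-26.1606) + (-156.5573) + (-25.4084) + (-156.5573) + (-23.7195) + (-88.2484) + (-39.8706) = -516.5221
Denominator Σ(z_t−z̄)² = 670.6756
r_2 = -516.5221 / 670.6756 = -0.770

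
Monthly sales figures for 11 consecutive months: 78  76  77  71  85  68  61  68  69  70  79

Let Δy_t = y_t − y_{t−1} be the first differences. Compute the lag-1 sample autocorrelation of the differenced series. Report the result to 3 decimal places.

-0.343

First differences Δy: -2, 1, -6, 14, -17, -7, 7, 1, 1, 9
Mean of differences = 0.1000
Numerator Σ(Δy_t−Δȳ)(Δy_{t+1}−Δȳ) = -242.4100
Denominator Σ(Δy_t−Δȳ)² = 706.9000
r_1(Δy) = -242.4100 / 706.9000 = -0.343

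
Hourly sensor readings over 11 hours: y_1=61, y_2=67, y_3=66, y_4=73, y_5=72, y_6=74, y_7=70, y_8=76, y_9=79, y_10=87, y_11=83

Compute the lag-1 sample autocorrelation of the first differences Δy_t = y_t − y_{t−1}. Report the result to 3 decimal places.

First differences Δy: 6, -1, 7, -1, 2, -4, 6, 3, 8, -4
Mean of differences = 2.2000
Numerator Σ(Δy_t−Δȳ)(Δy_{t+1}−Δȳ) = -92.8400
Denominator Σ(Δy_t−Δȳ)² = 183.6000
r_1(Δy) = -92.8400 / 183.6000 = -0.506

-0.506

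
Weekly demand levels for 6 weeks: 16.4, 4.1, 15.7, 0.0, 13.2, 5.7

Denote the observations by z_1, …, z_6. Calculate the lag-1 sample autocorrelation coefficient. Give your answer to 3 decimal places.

Mean z̄ = (16.4 + 4.1 + 15.7 + 0.0 + 13.2 + 5.7)/6 = 9.1833
Σ(z_t−z̄)(z_{t+1}−z̄) = (-36.6847) + (-33.1264) + (-59.8447) + (-36.8864) + (-13.9914) = -180.5336
Denominator Σ(z_t−z̄)² = 232.9883
r_1 = -180.5336 / 232.9883 = -0.775

-0.775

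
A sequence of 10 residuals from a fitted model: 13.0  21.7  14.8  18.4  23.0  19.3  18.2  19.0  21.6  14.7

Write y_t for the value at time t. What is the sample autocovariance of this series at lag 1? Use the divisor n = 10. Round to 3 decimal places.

Mean ȳ = (13.0 + 21.7 + 14.8 + 18.4 + 23.0 + 19.3 + 18.2 + 19.0 + 21.6 + 14.7)/10 = 18.3700
Σ_{t=1}^{9}(y_t−ȳ)(y_{t+1}−ȳ) = -35.5169
γ_1 = -35.5169 / 10 = -3.552

-3.552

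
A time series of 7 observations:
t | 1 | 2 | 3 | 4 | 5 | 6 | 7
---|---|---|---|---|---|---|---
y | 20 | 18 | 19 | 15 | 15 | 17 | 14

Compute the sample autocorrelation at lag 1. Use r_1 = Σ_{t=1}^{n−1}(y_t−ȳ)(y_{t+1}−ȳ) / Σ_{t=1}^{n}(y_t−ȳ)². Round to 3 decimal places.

Mean ȳ = (20 + 18 + 19 + 15 + 15 + 17 + 14)/7 = 16.8571
Deviations from mean: 3.1429, 1.1429, 2.1429, -1.8571, -1.8571, 0.1429, -2.8571
Σ(y_t−ȳ)(y_{t+1}−ȳ) = (3.5918) + (2.4490) + (-3.9796) + (3.4490) + (-0.2653) + (-0.4082) = 4.8367
Denominator Σ(y_t−ȳ)² = 30.8571
r_1 = 4.8367 / 30.8571 = 0.157

0.157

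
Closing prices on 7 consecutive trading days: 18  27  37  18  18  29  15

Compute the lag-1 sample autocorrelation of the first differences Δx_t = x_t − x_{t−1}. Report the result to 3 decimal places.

First differences Δx: 9, 10, -19, 0, 11, -14
Mean of differences = -0.5000
Numerator Σ(Δx_t−Δx̄)(Δx_{t+1}−Δx̄) = -253.2500
Denominator Σ(Δx_t−Δx̄)² = 857.5000
r_1(Δx) = -253.2500 / 857.5000 = -0.295

-0.295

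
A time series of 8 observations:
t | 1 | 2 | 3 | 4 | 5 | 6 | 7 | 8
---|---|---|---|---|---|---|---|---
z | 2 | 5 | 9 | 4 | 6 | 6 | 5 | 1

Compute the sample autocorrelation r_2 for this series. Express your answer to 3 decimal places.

-0.273

Mean z̄ = (2 + 5 + 9 + 4 + 6 + 6 + 5 + 1)/8 = 4.7500
Deviations from mean: -2.7500, 0.2500, 4.2500, -0.7500, 1.2500, 1.2500, 0.2500, -3.7500
Numerator Σ_{t=1}^{6}(z_t−z̄)(z_{t+2}−z̄) = -11.8750
Denominator Σ(z_t−z̄)² = 43.5000
r_2 = -11.8750 / 43.5000 = -0.273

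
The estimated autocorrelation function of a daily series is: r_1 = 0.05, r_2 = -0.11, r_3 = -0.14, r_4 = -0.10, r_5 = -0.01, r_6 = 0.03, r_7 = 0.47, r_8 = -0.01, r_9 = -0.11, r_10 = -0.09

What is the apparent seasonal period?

7

The largest autocorrelation is r_7 = 0.47; the remaining lags stay at or below 0.05.
The dominant spike at lag 7 indicates a seasonal period of 7.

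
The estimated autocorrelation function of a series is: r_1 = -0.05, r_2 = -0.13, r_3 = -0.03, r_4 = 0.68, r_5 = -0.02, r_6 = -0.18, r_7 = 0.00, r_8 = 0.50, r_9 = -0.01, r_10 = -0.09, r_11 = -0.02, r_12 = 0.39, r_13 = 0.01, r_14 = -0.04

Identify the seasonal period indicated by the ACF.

4

The largest autocorrelation is r_4 = 0.68, with weaker echoes at lags 8 (0.50) and 12 (0.39); the remaining lags stay at or below 0.01.
The dominant spike at lag 4 indicates a seasonal period of 4.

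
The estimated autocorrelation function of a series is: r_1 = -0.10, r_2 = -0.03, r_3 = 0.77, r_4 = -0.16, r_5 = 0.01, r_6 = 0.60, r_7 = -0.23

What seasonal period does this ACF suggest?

3

The largest autocorrelation is r_3 = 0.77, with a weaker echo at lag 6 (0.60); the remaining lags stay at or below 0.01.
The dominant spike at lag 3 indicates a seasonal period of 3.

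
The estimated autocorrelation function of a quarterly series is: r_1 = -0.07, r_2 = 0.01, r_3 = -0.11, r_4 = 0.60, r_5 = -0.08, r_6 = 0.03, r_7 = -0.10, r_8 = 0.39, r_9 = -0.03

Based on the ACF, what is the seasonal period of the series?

4

The largest autocorrelation is r_4 = 0.60, with a weaker echo at lag 8 (0.39); the remaining lags stay at or below 0.03.
The dominant spike at lag 4 indicates a seasonal period of 4.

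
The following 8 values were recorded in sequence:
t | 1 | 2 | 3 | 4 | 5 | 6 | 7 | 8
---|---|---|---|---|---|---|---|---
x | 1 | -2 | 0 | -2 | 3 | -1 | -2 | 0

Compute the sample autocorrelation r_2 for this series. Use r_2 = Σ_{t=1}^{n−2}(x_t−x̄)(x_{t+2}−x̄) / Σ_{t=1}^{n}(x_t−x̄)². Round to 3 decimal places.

Mean x̄ = (1 − 2 + 0 − 2 + 3 − 1 − 2 + 0)/8 = -0.3750
Deviations from mean: 1.3750, -1.6250, 0.3750, -1.6250, 3.3750, -0.6250, -1.6250, 0.3750
Σ(x_t−x̄)(x_{t+2}−x̄) = (0.5156) + (2.6406) + (1.2656) + (1.0156) + (-5.4844) + (-0.2344) = -0.2813
Denominator Σ(x_t−x̄)² = 21.8750
r_2 = -0.2813 / 21.8750 = -0.013

-0.013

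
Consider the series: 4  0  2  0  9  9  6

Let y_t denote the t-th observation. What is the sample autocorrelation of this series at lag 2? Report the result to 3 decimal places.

-0.043

Mean ȳ = (4 + 0 + 2 + 0 + 9 + 9 + 6)/7 = 4.2857
Numerator Σ_{t=1}^{5}(y_t−ȳ)(y_{t+2}−ȳ) = -3.8776
Denominator Σ(y_t−ȳ)² = 89.4286
r_2 = -3.8776 / 89.4286 = -0.043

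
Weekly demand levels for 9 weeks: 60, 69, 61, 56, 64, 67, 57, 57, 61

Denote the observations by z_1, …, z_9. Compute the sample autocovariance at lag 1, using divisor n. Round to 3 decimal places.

Mean z̄ = (60 + 69 + 61 + 56 + 64 + 67 + 57 + 57 + 61)/9 = 61.3333
Σ_{t=1}^{8}(z_t−z̄)(z_{t+1}−z̄) = -14.4444
γ_1 = -14.4444 / 9 = -1.605

-1.605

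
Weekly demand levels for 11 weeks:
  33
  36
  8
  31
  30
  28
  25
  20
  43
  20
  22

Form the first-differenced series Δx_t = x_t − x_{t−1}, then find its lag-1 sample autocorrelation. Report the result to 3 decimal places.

-0.596

First differences Δx: 3, -28, 23, -1, -2, -3, -5, 23, -23, 2
Mean of differences = -1.1000
Numerator Σ(Δx_t−Δx̄)(Δx_{t+1}−Δx̄) = -1436.8100
Denominator Σ(Δx_t−Δx̄)² = 2410.9000
r_1(Δx) = -1436.8100 / 2410.9000 = -0.596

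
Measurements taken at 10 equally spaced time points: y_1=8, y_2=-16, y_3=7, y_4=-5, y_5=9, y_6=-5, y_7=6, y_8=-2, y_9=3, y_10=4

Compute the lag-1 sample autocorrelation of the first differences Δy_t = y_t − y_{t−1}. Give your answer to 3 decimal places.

First differences Δy: -24, 23, -12, 14, -14, 11, -8, 5, 1
Mean of differences = -0.4444
Numerator Σ(Δy_t−Δȳ)(Δy_{t+1}−Δȳ) = -1460.7531
Denominator Σ(Δy_t−Δȳ)² = 1850.2222
r_1(Δy) = -1460.7531 / 1850.2222 = -0.790

-0.790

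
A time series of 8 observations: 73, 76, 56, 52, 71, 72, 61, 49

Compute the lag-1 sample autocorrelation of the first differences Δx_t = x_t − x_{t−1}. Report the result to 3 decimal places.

0.021

First differences Δx: 3, -20, -4, 19, 1, -11, -12
Mean of differences = -3.4286
Numerator Σ(Δx_t−Δx̄)(Δx_{t+1}−Δx̄) = 20.8163
Denominator Σ(Δx_t−Δx̄)² = 969.7143
r_1(Δx) = 20.8163 / 969.7143 = 0.021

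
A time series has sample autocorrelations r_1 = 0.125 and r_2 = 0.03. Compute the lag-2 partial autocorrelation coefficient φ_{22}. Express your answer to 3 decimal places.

φ_{22} = (r_2 − r_1²) / (1 − r_1²)
r_1² = (0.125)² = 0.015625
Numerator = 0.03 − 0.0156 = 0.0144; denominator = 1 − 0.0156 = 0.9844
φ_{22} = 0.0144 / 0.9844 = 0.015

0.015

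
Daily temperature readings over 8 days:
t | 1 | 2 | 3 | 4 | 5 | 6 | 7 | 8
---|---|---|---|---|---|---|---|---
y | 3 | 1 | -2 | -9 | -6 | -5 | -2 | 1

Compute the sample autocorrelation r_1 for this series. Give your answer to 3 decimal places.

Mean ȳ = (3 + 1 − 2 − 9 − 6 − 5 − 2 + 1)/8 = -2.3750
Deviations from mean: 5.3750, 3.3750, 0.3750, -6.6250, -3.6250, -2.6250, 0.3750, 3.3750
Numerator Σ_{t=1}^{7}(y_t−ȳ)(y_{t+1}−ȳ) = 50.7344
Denominator Σ(y_t−ȳ)² = 115.8750
r_1 = 50.7344 / 115.8750 = 0.438

0.438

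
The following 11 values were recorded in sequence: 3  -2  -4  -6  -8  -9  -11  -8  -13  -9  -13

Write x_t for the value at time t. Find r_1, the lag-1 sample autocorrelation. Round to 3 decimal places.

Mean x̄ = (3 − 2 − 4 − 6 − 8 − 9 − 11 − 8 − 13 − 9 − 13)/11 = -7.2727
Numerator Σ_{t=1}^{10}(x_t−x̄)(x_{t+1}−x̄) = 109.0165
Denominator Σ(x_t−x̄)² = 232.1818
r_1 = 109.0165 / 232.1818 = 0.470

0.470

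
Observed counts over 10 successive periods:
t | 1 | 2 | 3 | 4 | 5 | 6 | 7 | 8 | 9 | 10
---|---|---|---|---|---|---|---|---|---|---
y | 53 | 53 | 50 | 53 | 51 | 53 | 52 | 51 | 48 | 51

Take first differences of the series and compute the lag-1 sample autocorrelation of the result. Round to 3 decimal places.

-0.596

First differences Δy: 0, -3, 3, -2, 2, -1, -1, -3, 3
Mean of differences = -0.2222
Numerator Σ(Δy_t−Δȳ)(Δy_{t+1}−Δȳ) = -27.1605
Denominator Σ(Δy_t−Δȳ)² = 45.5556
r_1(Δy) = -27.1605 / 45.5556 = -0.596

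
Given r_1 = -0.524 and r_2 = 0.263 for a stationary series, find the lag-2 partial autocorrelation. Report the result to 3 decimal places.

-0.016

φ_{22} = (r_2 − r_1²) / (1 − r_1²)
r_1² = (-0.524)² = 0.274576
Numerator = 0.263 − 0.2746 = -0.0116; denominator = 1 − 0.2746 = 0.7254
φ_{22} = -0.0116 / 0.7254 = -0.016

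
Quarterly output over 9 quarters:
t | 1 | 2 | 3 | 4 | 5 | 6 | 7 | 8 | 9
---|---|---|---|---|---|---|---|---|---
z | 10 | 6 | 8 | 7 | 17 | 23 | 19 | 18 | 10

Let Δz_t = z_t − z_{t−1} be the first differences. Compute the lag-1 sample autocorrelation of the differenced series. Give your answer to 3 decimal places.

0.118

First differences Δz: -4, 2, -1, 10, 6, -4, -1, -8
Mean of differences = 0.0000
Numerator Σ(Δz_t−Δz̄)(Δz_{t+1}−Δz̄) = 28.0000
Denominator Σ(Δz_t−Δz̄)² = 238.0000
r_1(Δz) = 28.0000 / 238.0000 = 0.118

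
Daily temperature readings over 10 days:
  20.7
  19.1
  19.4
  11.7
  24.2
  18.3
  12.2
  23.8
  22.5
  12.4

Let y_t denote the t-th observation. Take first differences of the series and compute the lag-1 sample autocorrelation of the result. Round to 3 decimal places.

First differences Δy: -1.6, 0.3, -7.7, 12.5, -5.9, -6.1, 11.6, -1.3, -10.1
Mean of differences = -0.9222
Numerator Σ(Δy_t−Δȳ)(Δy_{t+1}−Δȳ) = -207.2249
Denominator Σ(Δy_t−Δȳ)² = 520.8156
r_1(Δy) = -207.2249 / 520.8156 = -0.398

-0.398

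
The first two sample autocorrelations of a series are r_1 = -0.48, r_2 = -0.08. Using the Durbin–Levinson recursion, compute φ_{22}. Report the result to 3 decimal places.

-0.403

φ_{22} = (r_2 − r_1²) / (1 − r_1²)
r_1² = (-0.48)² = 0.2304
Numerator = -0.08 − 0.2304 = -0.3104; denominator = 1 − 0.2304 = 0.7696
φ_{22} = -0.3104 / 0.7696 = -0.403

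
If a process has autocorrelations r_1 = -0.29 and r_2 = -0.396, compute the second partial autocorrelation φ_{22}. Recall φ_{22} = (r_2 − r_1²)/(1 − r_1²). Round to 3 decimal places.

φ_{22} = (r_2 − r_1²) / (1 − r_1²)
r_1² = (-0.29)² = 0.0841
Numerator = -0.396 − 0.0841 = -0.4801; denominator = 1 − 0.0841 = 0.9159
φ_{22} = -0.4801 / 0.9159 = -0.524

-0.524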